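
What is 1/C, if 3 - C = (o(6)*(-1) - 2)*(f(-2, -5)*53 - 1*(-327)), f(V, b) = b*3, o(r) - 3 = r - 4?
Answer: -1/3273 ≈ -0.00030553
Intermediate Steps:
o(r) = -1 + r (o(r) = 3 + (r - 4) = 3 + (-4 + r) = -1 + r)
f(V, b) = 3*b
C = -3273 (C = 3 - ((-1 + 6)*(-1) - 2)*((3*(-5))*53 - 1*(-327)) = 3 - (5*(-1) - 2)*(-15*53 + 327) = 3 - (-5 - 2)*(-795 + 327) = 3 - (-7)*(-468) = 3 - 1*3276 = 3 - 3276 = -3273)
1/C = 1/(-3273) = -1/3273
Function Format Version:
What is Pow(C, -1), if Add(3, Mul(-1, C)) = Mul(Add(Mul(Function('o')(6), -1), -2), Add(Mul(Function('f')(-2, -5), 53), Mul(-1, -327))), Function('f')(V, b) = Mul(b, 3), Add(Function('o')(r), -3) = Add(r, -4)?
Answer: Rational(-1, 3273) ≈ -0.00030553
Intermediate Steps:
Function('o')(r) = Add(-1, r) (Function('o')(r) = Add(3, Add(r, -4)) = Add(3, Add(-4, r)) = Add(-1, r))
Function('f')(V, b) = Mul(3, b)
C = -3273 (C = Add(3, Mul(-1, Mul(Add(Mul(Add(-1, 6), -1), -2), Add(Mul(Mul(3, -5), 53), Mul(-1, -327))))) = Add(3, Mul(-1, Mul(Add(Mul(5, -1), -2), Add(Mul(-15, 53), 327)))) = Add(3, Mul(-1, Mul(Add(-5, -2), Add(-795, 327)))) = Add(3, Mul(-1, Mul(-7, -468))) = Add(3, Mul(-1, 3276)) = Add(3, -3276) = -3273)
Pow(C, -1) = Pow(-3273, -1) = Rational(-1, 3273)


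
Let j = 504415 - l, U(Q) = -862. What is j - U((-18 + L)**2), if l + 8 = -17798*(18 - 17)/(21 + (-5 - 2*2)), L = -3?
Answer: 3040609/6 ≈ 5.0677e+5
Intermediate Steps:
l = -8947/6 (l = -8 - 17798*(18 - 17)/(21 + (-5 - 2*2)) = -8 - 17798/(21 + (-5 - 4)) = -8 - 17798/(21 - 9) = -8 - 17798/12 = -8 - 17798*1/12 = -8 - 8899/6 = -8947/6 ≈ -1491.2)
j = 3035437/6 (j = 504415 - 1*(-8947/6) = 504415 + 8947/6 = 3035437/6 ≈ 5.0591e+5)
j - U((-18 + L)**2) = 3035437/6 - 1*(-862) = 3035437/6 + 862 = 3040609/6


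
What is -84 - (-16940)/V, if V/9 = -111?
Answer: -100856/999 ≈ -100.96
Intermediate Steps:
V = -999 (V = 9*(-111) = -999)
-84 - (-16940)/V = -84 - (-16940)/(-999) = -84 - (-16940)*(-1)/999 = -84 - 140*121/999 = -84 - 16940/999 = -100856/999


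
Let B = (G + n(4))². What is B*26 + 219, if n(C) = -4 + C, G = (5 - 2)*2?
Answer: 1155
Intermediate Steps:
G = 6 (G = 3*2 = 6)
B = 36 (B = (6 + (-4 + 4))² = (6 + 0)² = 6² = 36)
B*26 + 219 = 36*26 + 219 = 936 + 219 = 1155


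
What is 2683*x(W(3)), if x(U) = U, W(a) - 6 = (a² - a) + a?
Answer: 40245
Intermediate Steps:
W(a) = 6 + a² (W(a) = 6 + ((a² - a) + a) = 6 + a²)
2683*x(W(3)) = 2683*(6 + 3²) = 2683*(6 + 9) = 2683*15 = 40245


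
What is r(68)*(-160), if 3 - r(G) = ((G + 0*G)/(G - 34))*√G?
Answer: -480 + 640*√17 ≈ 2158.8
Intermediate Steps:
r(G) = 3 - G^(3/2)/(-34 + G) (r(G) = 3 - (G + 0*G)/(G - 34)*√G = 3 - (G + 0)/(-34 + G)*√G = 3 - G/(-34 + G)*√G = 3 - G^(3/2)/(-34 + G))
r(68)*(-160) = ((-102 - 68^(3/2) + 3*68)/(-34 + 68))*(-160) = ((-102 - 136*√17 + 204)/34)*(-160) = ((102 - 136*√17)/34)*(-160) = (3 - 4*√17)*(-160) = -480 + 640*√17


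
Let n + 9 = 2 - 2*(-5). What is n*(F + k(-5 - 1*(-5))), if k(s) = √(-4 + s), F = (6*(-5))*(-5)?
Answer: 450 + 6*I ≈ 450.0 + 6.0*I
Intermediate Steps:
n = 3 (n = -9 + (2 - 2*(-5)) = -9 + (2 + 10) = -9 + 12 = 3)
F = 150 (F = -30*(-5) = 150)
n*(F + k(-5 - 1*(-5))) = 3*(150 + √(-4 + (-5 - 1*(-5)))) = 3*(150 + √(-4 + (-5 + 5))) = 3*(150 + √(-4 + 0)) = 3*(150 + √(-4)) = 3*(150 + 2*I) = 450 + 6*I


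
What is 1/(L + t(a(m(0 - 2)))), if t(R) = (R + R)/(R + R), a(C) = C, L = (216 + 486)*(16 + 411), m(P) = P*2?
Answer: 1/299755 ≈ 3.3361e-6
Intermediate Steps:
m(P) = 2*P
L = 299754 (L = 702*427 = 299754)
t(R) = 1 (t(R) = (2*R)/((2*R)) = (2*R)*(1/(2*R)) = 1)
1/(L + t(a(m(0 - 2)))) = 1/(299754 + 1) = 1/299755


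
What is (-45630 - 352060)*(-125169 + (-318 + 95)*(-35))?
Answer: 46674489160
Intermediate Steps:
(-45630 - 352060)*(-125169 + (-318 + 95)*(-35)) = -397690*(-125169 - 223*(-35)) = -397690*(-125169 + 7805) = -397690*(-117364) = 46674489160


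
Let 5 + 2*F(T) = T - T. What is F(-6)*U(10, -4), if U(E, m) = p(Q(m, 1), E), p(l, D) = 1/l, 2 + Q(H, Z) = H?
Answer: 5/12 ≈ 0.41667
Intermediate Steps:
Q(H, Z) = -2 + H
U(E, m) = 1/(-2 + m)
F(T) = -5/2 (F(T) = -5/2 + (T - T)/2 = -5/2 + (½)*0 = -5/2 + 0 = -5/2)
F(-6)*U(10, -4) = -5/(2*(-2 - 4)) = -5/2/(-6) = -5/2*(-⅙) = 5/12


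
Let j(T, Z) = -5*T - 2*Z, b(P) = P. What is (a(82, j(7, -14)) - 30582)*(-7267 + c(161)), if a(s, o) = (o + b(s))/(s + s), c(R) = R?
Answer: 17819620269/82 ≈ 2.1731e+8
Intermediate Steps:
a(s, o) = (o + s)/(2*s) (a(s, o) = (o + s)/(s + s) = (o + s)/((2*s)) = (o + s)*(1/(2*s)) = (o + s)/(2*s))
(a(82, j(7, -14)) - 30582)*(-7267 + c(161)) = ((½)*((-5*7 - 2*(-14)) + 82)/82 - 30582)*(-7267 + 161) = ((½)*(1/82)*((-35 + 28) + 82) - 30582)*(-7106) = ((½)*(1/82)*(-7 + 82) - 30582)*(-7106) = ((½)*(1/82)*75 - 30582)*(-7106) = (75/164 - 30582)*(-7106) = -5015373/164*(-7106) = 17819620269/82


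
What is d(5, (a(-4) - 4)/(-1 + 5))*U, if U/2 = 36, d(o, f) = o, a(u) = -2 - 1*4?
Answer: 360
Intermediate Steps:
a(u) = -6 (a(u) = -2 - 4 = -6)
U = 72 (U = 2*36 = 72)
d(5, (a(-4) - 4)/(-1 + 5))*U = 5*72 = 360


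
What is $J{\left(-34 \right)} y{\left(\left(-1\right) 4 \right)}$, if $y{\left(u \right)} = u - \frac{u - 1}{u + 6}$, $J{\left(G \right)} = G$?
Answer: $51$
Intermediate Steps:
$y{\left(u \right)} = u - \frac{-1 + u}{6 + u}$
$J{\left(-34 \right)} y{\left(\left(-1\right) 4 \right)} = - 34 \frac{1 + \left(\left(-1\right) 4\right)^{2} + 5 \left(\left(-1\right) 4\right)}{6 - 4} = - 34 \frac{1 + \left(-4\right)^{2} + 5 \left(-4\right)}{6 - 4} = - 34 \frac{1 + 16 - 20}{2} = - 34 \cdot \frac{1}{2} \left(-3\right) = \left(-34\right) \left(- \frac{3}{2}\right) = 51$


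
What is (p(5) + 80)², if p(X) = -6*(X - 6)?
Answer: 7396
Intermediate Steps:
p(X) = 36 - 6*X (p(X) = -6*(-6 + X) = 36 - 6*X)
(p(5) + 80)² = ((36 - 6*5) + 80)² = ((36 - 30) + 80)² = (6 + 80)² = 86² = 7396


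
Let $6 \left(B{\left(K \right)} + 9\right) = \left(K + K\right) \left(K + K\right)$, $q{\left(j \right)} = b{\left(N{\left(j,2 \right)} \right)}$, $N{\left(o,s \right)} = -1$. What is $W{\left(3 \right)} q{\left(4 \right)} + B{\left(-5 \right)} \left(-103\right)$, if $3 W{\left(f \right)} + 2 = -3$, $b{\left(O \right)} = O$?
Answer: $-788$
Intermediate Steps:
$W{\left(f \right)} = - \frac{5}{3}$ ($W{\left(f \right)} = - \frac{2}{3} + \frac{1}{3} \left(-3\right) = - \frac{2}{3} - 1 = - \frac{5}{3}$)
$q{\left(j \right)} = -1$
$B{\left(K \right)} = -9 + \frac{2 K^{2}}{3}$ ($B{\left(K \right)} = -9 + \frac{\left(K + K\right) \left(K + K\right)}{6} = -9 + \frac{2 K 2 K}{6} = -9 + \frac{4 K^{2}}{6} = -9 + \frac{2 K^{2}}{3}$)
$W{\left(3 \right)} q{\left(4 \right)} + B{\left(-5 \right)} \left(-103\right) = \left(- \frac{5}{3}\right) \left(-1\right) + \left(-9 + \frac{2 \left(-5\right)^{2}}{3}\right) \left(-103\right) = \frac{5}{3} + \left(-9 + \frac{2}{3} \cdot 25\right) \left(-103\right) = \frac{5}{3} + \left(-9 + \frac{50}{3}\right) \left(-103\right) = \frac{5}{3} + \frac{23}{3} \left(-103\right) = \frac{5}{3} - \frac{2369}{3} = -788$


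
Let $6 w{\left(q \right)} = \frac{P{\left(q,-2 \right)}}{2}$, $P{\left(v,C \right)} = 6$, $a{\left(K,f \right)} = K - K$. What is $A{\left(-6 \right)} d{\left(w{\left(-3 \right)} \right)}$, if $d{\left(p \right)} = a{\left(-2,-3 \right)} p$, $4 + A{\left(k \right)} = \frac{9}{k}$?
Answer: $0$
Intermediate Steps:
$a{\left(K,f \right)} = 0$
$A{\left(k \right)} = -4 + \frac{9}{k}$
$w{\left(q \right)} = \frac{1}{2}$ ($w{\left(q \right)} = \frac{6 \cdot \frac{1}{2}}{6} = \frac{1}{6} \cdot 3 = \frac{1}{2}$)
$d{\left(p \right)} = 0$ ($d{\left(p \right)} = 0 p = 0$)
$A{\left(-6 \right)} d{\left(w{\left(-3 \right)} \right)} = \left(-4 + \frac{9}{-6}\right) 0 = \left(-4 + 9 \left(- \frac{1}{6}\right)\right) 0 = \left(-4 - \frac{3}{2}\right) 0 = \left(- \frac{11}{2}\right) 0 = 0$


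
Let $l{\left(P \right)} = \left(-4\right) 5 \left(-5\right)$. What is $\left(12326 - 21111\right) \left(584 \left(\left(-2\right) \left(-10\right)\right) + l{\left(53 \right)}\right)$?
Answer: $-103487300$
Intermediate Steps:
$l{\left(P \right)} = 100$ ($l{\left(P \right)} = \left(-20\right) \left(-5\right) = 100$)
$\left(12326 - 21111\right) \left(584 \left(\left(-2\right) \left(-10\right)\right) + l{\left(53 \right)}\right) = \left(12326 - 21111\right) \left(584 \left(\left(-2\right) \left(-10\right)\right) + 100\right) = - 8785 \left(584 \cdot 20 + 100\right) = - 8785 \left(11680 + 100\right) = \left(-8785\right) 11780 = -103487300$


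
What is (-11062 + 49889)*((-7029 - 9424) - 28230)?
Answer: -1734906841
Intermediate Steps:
(-11062 + 49889)*((-7029 - 9424) - 28230) = 38827*(-16453 - 28230) = 38827*(-44683) = -1734906841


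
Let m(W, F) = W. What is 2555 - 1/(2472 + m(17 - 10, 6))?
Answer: 6333844/2479 ≈ 2555.0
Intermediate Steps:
2555 - 1/(2472 + m(17 - 10, 6)) = 2555 - 1/(2472 + (17 - 10)) = 2555 - 1/(2472 + 7) = 2555 - 1/2479 = 6333844/2479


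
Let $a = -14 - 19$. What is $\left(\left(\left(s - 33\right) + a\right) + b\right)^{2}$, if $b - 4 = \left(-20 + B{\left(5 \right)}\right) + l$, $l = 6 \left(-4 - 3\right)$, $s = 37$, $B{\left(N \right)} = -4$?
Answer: $8281$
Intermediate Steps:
$l = -42$ ($l = 6 \left(-7\right) = -42$)
$a = -33$
$b = -62$ ($b = 4 - 66 = -62$)
$\left(\left(\left(s - 33\right) + a\right) + b\right)^{2} = \left(\left(\left(37 - 33\right) - 33\right) - 62\right)^{2} = \left(\left(4 - 33\right) - 62\right)^{2} = \left(-29 - 62\right)^{2} = \left(-91\right)^{2} = 8281$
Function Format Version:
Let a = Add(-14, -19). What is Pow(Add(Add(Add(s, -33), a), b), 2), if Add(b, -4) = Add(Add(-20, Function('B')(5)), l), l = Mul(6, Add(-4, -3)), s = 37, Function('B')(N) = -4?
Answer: 8281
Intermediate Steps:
l = -42 (l = Mul(6, -7) = -42)
a = -33
b = -62 (b = Add(4, Add(Add(-20, -4), -42)) = Add(4, Add(-24, -42)) = Add(4, -66) = -62)
Pow(Add(Add(Add(s, -33), a), b), 2) = Pow(Add(Add(Add(37, -33), -33), -62), 2) = Pow(Add(Add(4, -33), -62), 2) = Pow(Add(-29, -62), 2) = Pow(-91, 2) = 8281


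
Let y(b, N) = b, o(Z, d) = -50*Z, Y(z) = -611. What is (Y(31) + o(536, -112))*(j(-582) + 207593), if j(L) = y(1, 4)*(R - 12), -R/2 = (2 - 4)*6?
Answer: -5690660655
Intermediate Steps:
R = 24 (R = -2*(2 - 4)*6 = -(-4)*6 = -2*(-12) = 24)
j(L) = 12 (j(L) = 1*(24 - 12) = 1*12 = 12)
(Y(31) + o(536, -112))*(j(-582) + 207593) = (-611 - 50*536)*(12 + 207593) = (-611 - 26800)*207605 = -27411*207605 = -5690660655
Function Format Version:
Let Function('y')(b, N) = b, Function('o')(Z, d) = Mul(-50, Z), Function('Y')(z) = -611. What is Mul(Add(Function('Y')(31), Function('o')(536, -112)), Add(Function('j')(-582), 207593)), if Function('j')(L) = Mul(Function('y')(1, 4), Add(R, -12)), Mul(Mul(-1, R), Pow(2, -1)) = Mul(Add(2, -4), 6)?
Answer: -5690660655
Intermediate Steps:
R = 24 (R = Mul(-2, Mul(Add(2, -4), 6)) = Mul(-2, Mul(-2, 6)) = Mul(-2, -12) = 24)
Function('j')(L) = 12 (Function('j')(L) = Mul(1, Add(24, -12)) = Mul(1, 12) = 12)
Mul(Add(Function('Y')(31), Function('o')(536, -112)), Add(Function('j')(-582), 207593)) = Mul(Add(-611, Mul(-50, 536)), Add(12, 207593)) = Mul(Add(-611, -26800), 207605) = Mul(-27411, 207605) = -5690660655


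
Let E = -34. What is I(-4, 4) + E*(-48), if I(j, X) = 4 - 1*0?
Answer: 1636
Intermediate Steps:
I(j, X) = 4 (I(j, X) = 4 + 0 = 4)
I(-4, 4) + E*(-48) = 4 - 34*(-48) = 4 + 1632 = 1636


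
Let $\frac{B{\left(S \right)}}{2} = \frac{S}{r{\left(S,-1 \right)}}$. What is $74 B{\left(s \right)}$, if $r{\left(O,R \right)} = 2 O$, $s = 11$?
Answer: $74$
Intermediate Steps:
$B{\left(S \right)} = 1$ ($B{\left(S \right)} = 2 \frac{S}{2 S} = 2 S \frac{1}{2 S} = 2 \cdot \frac{1}{2} = 1$)
$74 B{\left(s \right)} = 74 \cdot 1 = 74$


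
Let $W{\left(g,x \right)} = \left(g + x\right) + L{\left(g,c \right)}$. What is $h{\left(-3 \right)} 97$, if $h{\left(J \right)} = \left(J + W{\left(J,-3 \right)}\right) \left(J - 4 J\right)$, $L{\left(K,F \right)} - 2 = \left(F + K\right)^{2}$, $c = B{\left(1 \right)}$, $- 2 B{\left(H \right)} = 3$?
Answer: $\frac{46269}{4} \approx 11567.0$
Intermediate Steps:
$B{\left(H \right)} = - \frac{3}{2}$ ($B{\left(H \right)} = \left(- \frac{1}{2}\right) 3 = - \frac{3}{2}$)
$c = - \frac{3}{2} \approx -1.5$
$L{\left(K,F \right)} = 2 + \left(F + K\right)^{2}$
$W{\left(g,x \right)} = 2 + g + x + \left(- \frac{3}{2} + g\right)^{2}$ ($W{\left(g,x \right)} = \left(g + x\right) + \left(2 + \left(- \frac{3}{2} + g\right)^{2}\right) = 2 + g + x + \left(- \frac{3}{2} + g\right)^{2}$)
$h{\left(J \right)} = - 3 J \left(\frac{5}{4} + J^{2} - J\right)$ ($h{\left(J \right)} = \left(J + \left(\frac{17}{4} - 3 + J^{2} - 2 J\right)\right) \left(J - 4 J\right) = \left(J + \left(\frac{5}{4} + J^{2} - 2 J\right)\right) \left(- 3 J\right) = \left(\frac{5}{4} + J^{2} - J\right) \left(- 3 J\right) = - 3 J \left(\frac{5}{4} + J^{2} - J\right)$)
$h{\left(-3 \right)} 97 = \frac{3}{4} \left(-3\right) \left(-5 - 4 \left(-3\right)^{2} + 4 \left(-3\right)\right) 97 = \frac{3}{4} \left(-3\right) \left(-5 - 36 - 12\right) 97 = \frac{3}{4} \left(-3\right) \left(-53\right) 97 = \frac{477}{4} \cdot 97 = \frac{46269}{4}$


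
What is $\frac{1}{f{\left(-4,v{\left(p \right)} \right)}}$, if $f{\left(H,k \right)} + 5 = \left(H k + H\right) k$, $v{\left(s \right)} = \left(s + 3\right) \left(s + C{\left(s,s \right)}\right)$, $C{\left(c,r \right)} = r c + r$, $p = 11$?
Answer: $- \frac{1}{16040029} \approx -6.2344 \cdot 10^{-8}$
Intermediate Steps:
$C{\left(c,r \right)} = r + c r$ ($C{\left(c,r \right)} = c r + r = r + c r$)
$v{\left(s \right)} = \left(3 + s\right) \left(s + s \left(1 + s\right)\right)$ ($v{\left(s \right)} = \left(s + 3\right) \left(s + s \left(1 + s\right)\right) = \left(3 + s\right) \left(s + s \left(1 + s\right)\right)$)
$f{\left(H,k \right)} = -5 + k \left(H + H k\right)$ ($f{\left(H,k \right)} = -5 + \left(H k + H\right) k = -5 + \left(H + H k\right) k = -5 + k \left(H + H k\right)$)
$\frac{1}{f{\left(-4,v{\left(p \right)} \right)}} = \frac{1}{-5 - 4 \cdot 11 \left(6 + 11^{2} + 5 \cdot 11\right) - 4 \left(11 \left(6 + 11^{2} + 5 \cdot 11\right)\right)^{2}} = \frac{1}{-5 - 4 \cdot 11 \left(6 + 121 + 55\right) - 4 \left(11 \left(6 + 121 + 55\right)\right)^{2}} = \frac{1}{-5 - 4 \cdot 11 \cdot 182 - 4 \left(11 \cdot 182\right)^{2}} = \frac{1}{-5 - 8008 - 4 \cdot 2002^{2}} = \frac{1}{-5 - 8008 - 16032016} = \frac{1}{-16040029} = - \frac{1}{16040029}$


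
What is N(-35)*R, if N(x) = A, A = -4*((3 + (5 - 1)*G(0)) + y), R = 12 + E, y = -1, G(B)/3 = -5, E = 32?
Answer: 10208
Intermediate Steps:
G(B) = -15 (G(B) = 3*(-5) = -15)
R = 44 (R = 12 + 32 = 44)
A = 232 (A = -4*((3 + (5 - 1)*(-15)) - 1) = -4*((3 + 4*(-15)) - 1) = -4*((3 - 60) - 1) = -4*(-57 - 1) = -4*(-58) = 232)
N(x) = 232
N(-35)*R = 232*44 = 10208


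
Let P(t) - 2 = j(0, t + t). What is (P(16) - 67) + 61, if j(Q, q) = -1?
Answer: -5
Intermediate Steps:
P(t) = 1 (P(t) = 2 - 1 = 1)
(P(16) - 67) + 61 = (1 - 67) + 61 = -66 + 61 = -5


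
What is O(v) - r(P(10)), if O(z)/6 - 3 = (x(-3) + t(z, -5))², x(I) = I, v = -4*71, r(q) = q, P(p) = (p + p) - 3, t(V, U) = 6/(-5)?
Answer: 2671/25 ≈ 106.84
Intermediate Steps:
t(V, U) = -6/5 (t(V, U) = 6*(-⅕) = -6/5)
P(p) = -3 + 2*p (P(p) = 2*p - 3 = -3 + 2*p)
v = -284
O(z) = 3096/25 (O(z) = 18 + 6*(-3 - 6/5)² = 18 + 6*(-21/5)² = 18 + 6*(441/25) = 18 + 2646/25 = 3096/25)
O(v) - r(P(10)) = 3096/25 - (-3 + 2*10) = 3096/25 - (-3 + 20) = 3096/25 - 1*17 = 3096/25 - 17 = 2671/25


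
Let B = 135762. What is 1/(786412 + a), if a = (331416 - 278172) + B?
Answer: 1/975418 ≈ 1.0252e-6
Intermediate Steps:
a = 189006 (a = (331416 - 278172) + 135762 = 53244 + 135762 = 189006)
1/(786412 + a) = 1/(786412 + 189006) = 1/975418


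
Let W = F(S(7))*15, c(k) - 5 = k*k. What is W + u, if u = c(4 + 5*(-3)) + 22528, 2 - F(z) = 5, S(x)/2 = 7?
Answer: 22609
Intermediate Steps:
S(x) = 14 (S(x) = 2*7 = 14)
F(z) = -3 (F(z) = 2 - 1*5 = 2 - 5 = -3)
c(k) = 5 + k² (c(k) = 5 + k*k = 5 + k²)
W = -45 (W = -3*15 = -45)
u = 22654 (u = (5 + (4 + 5*(-3))²) + 22528 = (5 + (4 - 15)²) + 22528 = (5 + (-11)²) + 22528 = (5 + 121) + 22528 = 126 + 22528 = 22654)
W + u = -45 + 22654 = 22609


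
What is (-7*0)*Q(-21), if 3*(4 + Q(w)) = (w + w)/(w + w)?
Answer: 0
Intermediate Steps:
Q(w) = -11/3 (Q(w) = -4 + ((w + w)/(w + w))/3 = -4 + ((2*w)/((2*w)))/3 = -4 + ((2*w)*(1/(2*w)))/3 = -4 + (⅓)*1 = -4 + ⅓ = -11/3)
(-7*0)*Q(-21) = -7*0*(-11/3) = 0*(-11/3) = 0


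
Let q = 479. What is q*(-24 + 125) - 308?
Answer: 48071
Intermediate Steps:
q*(-24 + 125) - 308 = 479*(-24 + 125) - 308 = 479*101 - 308 = 48379 - 308 = 48071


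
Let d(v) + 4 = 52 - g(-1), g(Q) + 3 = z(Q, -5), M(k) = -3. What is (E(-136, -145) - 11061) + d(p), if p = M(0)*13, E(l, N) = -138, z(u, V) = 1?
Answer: -11149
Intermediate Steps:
g(Q) = -2 (g(Q) = -3 + 1 = -2)
p = -39 (p = -3*13 = -39)
d(v) = 50 (d(v) = -4 + (52 - 1*(-2)) = -4 + (52 + 2) = -4 + 54 = 50)
(E(-136, -145) - 11061) + d(p) = (-138 - 11061) + 50 = -11199 + 50 = -11149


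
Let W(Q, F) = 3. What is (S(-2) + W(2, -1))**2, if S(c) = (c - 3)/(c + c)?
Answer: 289/16 ≈ 18.063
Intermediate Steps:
S(c) = (-3 + c)/(2*c) (S(c) = (-3 + c)/((2*c)) = (-3 + c)*(1/(2*c)) = (-3 + c)/(2*c))
(S(-2) + W(2, -1))**2 = ((1/2)*(-3 - 2)/(-2) + 3)**2 = ((1/2)*(-1/2)*(-5) + 3)**2 = (5/4 + 3)**2 = (17/4)**2 = 289/16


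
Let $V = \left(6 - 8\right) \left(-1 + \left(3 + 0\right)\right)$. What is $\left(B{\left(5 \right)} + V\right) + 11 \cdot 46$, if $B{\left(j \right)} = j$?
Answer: $507$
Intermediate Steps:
$V = -4$ ($V = - 2 \left(-1 + 3\right) = \left(-2\right) 2 = -4$)
$\left(B{\left(5 \right)} + V\right) + 11 \cdot 46 = \left(5 - 4\right) + 11 \cdot 46 = 1 + 506 = 507$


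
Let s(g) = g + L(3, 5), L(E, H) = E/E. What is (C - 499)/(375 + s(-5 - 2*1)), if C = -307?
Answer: -806/369 ≈ -2.1843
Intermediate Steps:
L(E, H) = 1
s(g) = 1 + g (s(g) = g + 1 = 1 + g)
(C - 499)/(375 + s(-5 - 2*1)) = (-307 - 499)/(375 + (1 + (-5 - 2*1))) = -806/(375 + (1 + (-5 - 2))) = -806/(375 + (1 - 7)) = -806/(375 - 6) = -806/369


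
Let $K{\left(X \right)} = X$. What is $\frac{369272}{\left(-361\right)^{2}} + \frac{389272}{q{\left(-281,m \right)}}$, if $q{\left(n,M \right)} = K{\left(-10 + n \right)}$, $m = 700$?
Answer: $- \frac{50622858160}{37923411} \approx -1334.9$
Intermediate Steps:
$q{\left(n,M \right)} = -10 + n$
$\frac{369272}{\left(-361\right)^{2}} + \frac{389272}{q{\left(-281,m \right)}} = \frac{369272}{\left(-361\right)^{2}} + \frac{389272}{-10 - 281} = \frac{369272}{130321} + \frac{389272}{-291} = 369272 \cdot \frac{1}{130321} + 389272 \left(- \frac{1}{291}\right) = \frac{369272}{130321} - \frac{389272}{291} = - \frac{50622858160}{37923411}$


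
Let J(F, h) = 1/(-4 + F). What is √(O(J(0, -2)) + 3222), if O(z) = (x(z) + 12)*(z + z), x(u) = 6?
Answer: 3*√357 ≈ 56.683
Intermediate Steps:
O(z) = 36*z (O(z) = (6 + 12)*(z + z) = 18*(2*z) = 36*z)
√(O(J(0, -2)) + 3222) = √(36/(-4 + 0) + 3222) = √(36/(-4) + 3222) = √(36*(-¼) + 3222) = √(-9 + 3222) = √3213 = 3*√357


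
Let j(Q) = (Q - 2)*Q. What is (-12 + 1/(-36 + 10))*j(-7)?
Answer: -19719/26 ≈ -758.42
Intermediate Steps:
j(Q) = Q*(-2 + Q) (j(Q) = (-2 + Q)*Q = Q*(-2 + Q))
(-12 + 1/(-36 + 10))*j(-7) = (-12 + 1/(-36 + 10))*(-7*(-2 - 7)) = (-12 + 1/(-26))*(-7*(-9)) = (-12 - 1/26)*63 = -313/26*63 = -19719/26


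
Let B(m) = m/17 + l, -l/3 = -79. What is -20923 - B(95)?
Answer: -359815/17 ≈ -21166.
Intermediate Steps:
l = 237 (l = -3*(-79) = 237)
B(m) = 237 + m/17 (B(m) = m/17 + 237 = 237 + m/17)
-20923 - B(95) = -20923 - (237 + (1/17)*95) = -20923 - (237 + 95/17) = -20923 - 1*4124/17 = -20923 - 4124/17 = -359815/17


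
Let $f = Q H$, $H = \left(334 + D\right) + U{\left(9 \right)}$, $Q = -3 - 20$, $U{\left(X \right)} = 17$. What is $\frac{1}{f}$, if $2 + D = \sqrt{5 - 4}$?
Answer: $- \frac{1}{8050} \approx -0.00012422$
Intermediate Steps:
$D = -1$ ($D = -2 + \sqrt{5 - 4} = -2 + \sqrt{1} = -2 + 1 = -1$)
$Q = -23$ ($Q = -3 - 20 = -23$)
$H = 350$ ($H = \left(334 - 1\right) + 17 = 333 + 17 = 350$)
$f = -8050$ ($f = \left(-23\right) 350 = -8050$)
$\frac{1}{f} = \frac{1}{-8050} = - \frac{1}{8050}$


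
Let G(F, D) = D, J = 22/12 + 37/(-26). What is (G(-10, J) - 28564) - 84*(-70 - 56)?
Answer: -701204/39 ≈ -17980.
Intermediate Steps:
J = 16/39 (J = 22*(1/12) + 37*(-1/26) = 11/6 - 37/26 = 16/39 ≈ 0.41026)
(G(-10, J) - 28564) - 84*(-70 - 56) = (16/39 - 28564) - 84*(-70 - 56) = -1113980/39 - 84*(-126) = -1113980/39 + 10584 = -701204/39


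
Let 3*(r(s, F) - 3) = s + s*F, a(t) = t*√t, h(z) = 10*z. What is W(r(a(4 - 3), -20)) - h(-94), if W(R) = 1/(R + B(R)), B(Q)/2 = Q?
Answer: 9399/10 ≈ 939.90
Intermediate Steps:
a(t) = t^(3/2)
B(Q) = 2*Q
r(s, F) = 3 + s/3 + F*s/3 (r(s, F) = 3 + (s + s*F)/3 = 3 + (s + F*s)/3 = 3 + (s/3 + F*s/3) = 3 + s/3 + F*s/3)
W(R) = 1/(3*R) (W(R) = 1/(R + 2*R) = 1/(3*R))
W(r(a(4 - 3), -20)) - h(-94) = 1/(3*(3 + (4 - 3)^(3/2)/3 + (⅓)*(-20)*(4 - 3)^(3/2))) - 10*(-94) = 1/(3*(3 + 1^(3/2)/3 + (⅓)*(-20)*1^(3/2))) - 1*(-940) = 1/(3*(3 + (⅓)*1 + (⅓)*(-20)*1)) + 940 = 1/(3*(3 + ⅓ - 20/3)) + 940 = 1/(3*(-10/3)) + 940 = (⅓)*(-3/10) + 940 = -⅒ + 940 = 9399/10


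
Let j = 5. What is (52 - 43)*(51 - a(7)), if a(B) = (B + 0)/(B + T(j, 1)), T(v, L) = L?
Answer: 3609/8 ≈ 451.13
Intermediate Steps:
a(B) = B/(1 + B) (a(B) = (B + 0)/(B + 1) = B/(1 + B))
(52 - 43)*(51 - a(7)) = (52 - 43)*(51 - 7/(1 + 7)) = 9*(51 - 7/8) = 9*(401/8) = 3609/8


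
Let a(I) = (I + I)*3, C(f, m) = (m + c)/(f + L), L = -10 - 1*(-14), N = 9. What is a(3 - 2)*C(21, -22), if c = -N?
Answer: -186/25 ≈ -7.4400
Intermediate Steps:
c = -9 (c = -1*9 = -9)
L = 4 (L = -10 + 14 = 4)
C(f, m) = (-9 + m)/(4 + f) (C(f, m) = (m - 9)/(f + 4) = (-9 + m)/(4 + f))
a(I) = 6*I (a(I) = (2*I)*3 = 6*I)
a(3 - 2)*C(21, -22) = (6*(3 - 2))*((-9 - 22)/(4 + 21)) = (6*1)*(-31/25) = 6*((1/25)*(-31)) = 6*(-31/25) = -186/25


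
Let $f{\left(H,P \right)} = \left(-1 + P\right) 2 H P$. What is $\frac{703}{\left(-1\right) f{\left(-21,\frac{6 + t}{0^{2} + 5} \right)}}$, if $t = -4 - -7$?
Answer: $\frac{17575}{1512} \approx 11.624$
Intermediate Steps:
$t = 3$ ($t = -4 + 7 = 3$)
$f{\left(H,P \right)} = H P \left(-2 + 2 P\right)$ ($f{\left(H,P \right)} = \left(-2 + 2 P\right) H P = H \left(-2 + 2 P\right) P = H P \left(-2 + 2 P\right)$)
$\frac{703}{\left(-1\right) f{\left(-21,\frac{6 + t}{0^{2} + 5} \right)}} = \frac{703}{\left(-1\right) 2 \left(-21\right) \frac{6 + 3}{0^{2} + 5} \left(-1 + \frac{6 + 3}{0^{2} + 5}\right)} = \frac{703}{\left(-1\right) 2 \left(-21\right) \frac{9}{0 + 5} \left(-1 + \frac{9}{0 + 5}\right)} = \frac{703}{\left(-1\right) 2 \left(-21\right) \frac{9}{5} \left(-1 + \frac{9}{5}\right)} = \frac{703}{\left(-1\right) 2 \left(-21\right) \frac{9}{5} \cdot \frac{4}{5}} = \frac{703}{\left(-1\right) \left(- \frac{1512}{25}\right)} = \frac{703}{\frac{1512}{25}} = 703 \cdot \frac{25}{1512} = \frac{17575}{1512}$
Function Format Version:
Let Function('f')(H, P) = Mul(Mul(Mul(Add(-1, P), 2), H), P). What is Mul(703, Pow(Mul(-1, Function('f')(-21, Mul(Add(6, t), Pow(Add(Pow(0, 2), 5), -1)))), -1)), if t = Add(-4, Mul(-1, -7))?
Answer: Rational(17575, 1512) ≈ 11.624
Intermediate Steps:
t = 3 (t = Add(-4, 7) = 3)
Function('f')(H, P) = Mul(H, P, Add(-2, Mul(2, P))) (Function('f')(H, P) = Mul(Mul(Add(-2, Mul(2, P)), H), P) = Mul(Mul(H, Add(-2, Mul(2, P))), P) = Mul(H, P, Add(-2, Mul(2, P))))
Mul(703, Pow(Mul(-1, Function('f')(-21, Mul(Add(6, t), Pow(Add(Pow(0, 2), 5), -1)))), -1)) = Mul(703, Pow(Mul(-1, Mul(2, -21, Mul(Add(6, 3), Pow(Add(Pow(0, 2), 5), -1)), Add(-1, Mul(Add(6, 3), Pow(Add(Pow(0, 2), 5), -1))))), -1)) = Mul(703, Pow(Mul(-1, Mul(2, -21, Mul(9, Pow(Add(0, 5), -1)), Add(-1, Mul(9, Pow(Add(0, 5), -1))))), -1)) = Mul(703, Pow(Mul(-1, Mul(2, -21, Mul(9, Pow(5, -1)), Add(-1, Mul(9, Pow(5, -1))))), -1)) = Mul(703, Pow(Mul(-1, Mul(2, -21, Mul(9, Rational(1, 5)), Add(-1, Mul(9, Rational(1, 5))))), -1)) = Mul(703, Pow(Mul(-1, Mul(2, -21, Rational(9, 5), Add(-1, Rational(9, 5)))), -1)) = Mul(703, Pow(Mul(-1, Mul(2, -21, Rational(9, 5), Rational(4, 5))), -1)) = Mul(703, Pow(Mul(-1, Rational(-1512, 25)), -1)) = Mul(703, Pow(Rational(1512, 25), -1)) = Mul(703, Rational(25, 1512)) = Rational(17575, 1512)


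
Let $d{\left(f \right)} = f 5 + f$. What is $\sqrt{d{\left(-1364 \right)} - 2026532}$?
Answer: $2 i \sqrt{508679} \approx 1426.4 i$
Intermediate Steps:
$d{\left(f \right)} = 6 f$ ($d{\left(f \right)} = 5 f + f = 6 f$)
$\sqrt{d{\left(-1364 \right)} - 2026532} = \sqrt{6 \left(-1364\right) - 2026532} = \sqrt{-8184 - 2026532} = \sqrt{-2034716} = 2 i \sqrt{508679}$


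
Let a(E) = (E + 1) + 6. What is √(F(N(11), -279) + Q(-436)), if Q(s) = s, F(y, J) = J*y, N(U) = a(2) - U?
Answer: √122 ≈ 11.045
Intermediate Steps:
a(E) = 7 + E (a(E) = (1 + E) + 6 = 7 + E)
N(U) = 9 - U (N(U) = (7 + 2) - U = 9 - U)
√(F(N(11), -279) + Q(-436)) = √(-279*(9 - 1*11) - 436) = √(-279*(9 - 11) - 436) = √(-279*(-2) - 436) = √(558 - 436) = √122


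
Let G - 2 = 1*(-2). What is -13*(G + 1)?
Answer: -13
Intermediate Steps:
G = 0 (G = 2 + 1*(-2) = 2 - 2 = 0)
-13*(G + 1) = -13*(0 + 1) = -13*1 = -13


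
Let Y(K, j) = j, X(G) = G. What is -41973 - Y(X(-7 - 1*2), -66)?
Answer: -41907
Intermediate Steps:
-41973 - Y(X(-7 - 1*2), -66) = -41973 - 1*(-66) = -41973 + 66 = -41907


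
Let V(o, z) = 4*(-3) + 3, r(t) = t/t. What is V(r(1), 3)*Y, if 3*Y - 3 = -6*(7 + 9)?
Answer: 279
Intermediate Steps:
r(t) = 1
Y = -31 (Y = 1 + (-6*(7 + 9))/3 = 1 + (-6*16)/3 = 1 + (⅓)*(-96) = 1 - 32 = -31)
V(o, z) = -9 (V(o, z) = -12 + 3 = -9)
V(r(1), 3)*Y = -9*(-31) = 279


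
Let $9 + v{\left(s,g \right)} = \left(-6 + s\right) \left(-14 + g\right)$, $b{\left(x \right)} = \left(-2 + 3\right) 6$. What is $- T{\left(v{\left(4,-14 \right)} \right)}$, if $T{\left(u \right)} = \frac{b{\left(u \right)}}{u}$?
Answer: $- \frac{6}{47} \approx -0.12766$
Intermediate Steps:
$b{\left(x \right)} = 6$ ($b{\left(x \right)} = 1 \cdot 6 = 6$)
$v{\left(s,g \right)} = -9 + \left(-14 + g\right) \left(-6 + s\right)$ ($v{\left(s,g \right)} = -9 + \left(-6 + s\right) \left(-14 + g\right) = -9 + \left(-14 + g\right) \left(-6 + s\right)$)
$T{\left(u \right)} = \frac{6}{u}$
$- T{\left(v{\left(4,-14 \right)} \right)} = - \frac{6}{75 - 56 - -84 - 56} = - \frac{6}{75 - 56 + 84 - 56} = - \frac{6}{47}$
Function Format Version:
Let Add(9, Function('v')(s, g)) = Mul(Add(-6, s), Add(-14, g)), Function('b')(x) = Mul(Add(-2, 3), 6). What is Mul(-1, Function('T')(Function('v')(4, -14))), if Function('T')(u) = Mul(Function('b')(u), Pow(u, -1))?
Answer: Rational(-6, 47) ≈ -0.12766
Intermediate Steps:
Function('b')(x) = 6 (Function('b')(x) = Mul(1, 6) = 6)
Function('v')(s, g) = Add(-9, Mul(Add(-14, g), Add(-6, s))) (Function('v')(s, g) = Add(-9, Mul(Add(-6, s), Add(-14, g))) = Add(-9, Mul(Add(-14, g), Add(-6, s))))
Function('T')(u) = Mul(6, Pow(u, -1))
Mul(-1, Function('T')(Function('v')(4, -14))) = Mul(-1, Mul(6, Pow(Add(75, Mul(-14, 4), Mul(-6, -14), Mul(-14, 4)), -1))) = Mul(-1, Mul(6, Pow(Add(75, -56, 84, -56), -1))) = Mul(-1, Mul(6, Pow(47, -1))) = Mul(-1, Mul(6, Rational(1, 47))) = Mul(-1, Rational(6, 47)) = Rational(-6, 47)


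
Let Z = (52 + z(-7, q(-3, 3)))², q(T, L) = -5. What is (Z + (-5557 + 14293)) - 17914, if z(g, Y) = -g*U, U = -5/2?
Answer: -31951/4 ≈ -7987.8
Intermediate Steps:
U = -5/2 (U = -5*½ = -5/2 ≈ -2.5000)
z(g, Y) = 5*g/2 (z(g, Y) = -g*(-5)/2 = -(-5)*g/2 = 5*g/2)
Z = 4761/4 (Z = (52 + (5/2)*(-7))² = (52 - 35/2)² = (69/2)² = 4761/4 ≈ 1190.3)
(Z + (-5557 + 14293)) - 17914 = (4761/4 + (-5557 + 14293)) - 17914 = (4761/4 + 8736) - 17914 = 39705/4 - 17914 = -31951/4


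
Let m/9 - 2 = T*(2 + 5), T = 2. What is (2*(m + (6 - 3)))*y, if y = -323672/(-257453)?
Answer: 13594224/36779 ≈ 369.62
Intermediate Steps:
m = 144 (m = 18 + 9*(2*(2 + 5)) = 18 + 9*(2*7) = 18 + 9*14 = 18 + 126 = 144)
y = 323672/257453 (y = -323672*(-1/257453) = 323672/257453 ≈ 1.2572)
(2*(m + (6 - 3)))*y = (2*(144 + (6 - 3)))*(323672/257453) = (2*(144 + 3))*(323672/257453) = (2*147)*(323672/257453) = 294*(323672/257453) = 13594224/36779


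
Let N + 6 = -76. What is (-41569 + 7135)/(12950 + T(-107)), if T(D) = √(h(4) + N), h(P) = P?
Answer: -222960150/83851289 + 17217*I*√78/83851289 ≈ -2.659 + 0.0018134*I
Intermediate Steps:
N = -82 (N = -6 - 76 = -82)
T(D) = I*√78 (T(D) = √(4 - 82) = √(-78) = I*√78)
(-41569 + 7135)/(12950 + T(-107)) = (-41569 + 7135)/(12950 + I*√78) = -34434/(12950 + I*√78)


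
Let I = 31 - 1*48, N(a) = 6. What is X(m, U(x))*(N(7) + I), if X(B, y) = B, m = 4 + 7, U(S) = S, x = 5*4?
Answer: -121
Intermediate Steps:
x = 20
m = 11
I = -17 (I = 31 - 48 = -17)
X(m, U(x))*(N(7) + I) = 11*(6 - 17) = 11*(-11) = -121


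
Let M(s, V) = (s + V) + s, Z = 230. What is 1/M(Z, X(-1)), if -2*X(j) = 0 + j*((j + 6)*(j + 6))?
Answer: 2/945 ≈ 0.0021164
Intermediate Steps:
X(j) = -j*(6 + j)**2/2 (X(j) = -(0 + j*((j + 6)*(j + 6)))/2 = -(0 + j*((6 + j)*(6 + j)))/2 = -(0 + j*(6 + j)**2)/2 = -j*(6 + j)**2/2)
M(s, V) = V + 2*s (M(s, V) = (V + s) + s = V + 2*s)
1/M(Z, X(-1)) = 1/(-1/2*(-1)*(6 - 1)**2 + 2*230) = 1/(-1/2*(-1)*5**2 + 460) = 1/(-1/2*(-1)*25 + 460) = 1/(25/2 + 460) = 1/(945/2) = 2/945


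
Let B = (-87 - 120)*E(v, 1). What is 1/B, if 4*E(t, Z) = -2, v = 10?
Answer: 2/207 ≈ 0.0096618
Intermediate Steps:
E(t, Z) = -½ (E(t, Z) = (¼)*(-2) = -½)
B = 207/2 (B = (-87 - 120)*(-½) = -207*(-½) = 207/2 ≈ 103.50)
1/B = 1/(207/2) = 2/207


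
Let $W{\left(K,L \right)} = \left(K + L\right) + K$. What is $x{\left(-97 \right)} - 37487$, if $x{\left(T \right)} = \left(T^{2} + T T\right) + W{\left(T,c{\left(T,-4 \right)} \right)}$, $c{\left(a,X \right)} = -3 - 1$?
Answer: $-18867$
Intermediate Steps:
$c{\left(a,X \right)} = -4$
$W{\left(K,L \right)} = L + 2 K$
$x{\left(T \right)} = -4 + 2 T + 2 T^{2}$ ($x{\left(T \right)} = \left(T^{2} + T T\right) + \left(-4 + 2 T\right) = \left(T^{2} + T^{2}\right) + \left(-4 + 2 T\right) = 2 T^{2} + \left(-4 + 2 T\right) = -4 + 2 T + 2 T^{2}$)
$x{\left(-97 \right)} - 37487 = \left(-4 + 2 \left(-97\right) + 2 \left(-97\right)^{2}\right) - 37487 = \left(-4 - 194 + 2 \cdot 9409\right) - 37487 = \left(-4 - 194 + 18818\right) - 37487 = 18620 - 37487 = -18867$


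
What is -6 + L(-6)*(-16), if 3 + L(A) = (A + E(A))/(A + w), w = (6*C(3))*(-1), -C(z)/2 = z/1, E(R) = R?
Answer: 242/5 ≈ 48.400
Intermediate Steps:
C(z) = -2*z (C(z) = -2*z/1 = -2*z)
w = 36 (w = (6*(-2*3))*(-1) = (6*(-6))*(-1) = -36*(-1) = 36)
L(A) = -3 + 2*A/(36 + A) (L(A) = -3 + (A + A)/(A + 36) = -3 + (2*A)/(36 + A) = -3 + 2*A/(36 + A))
-6 + L(-6)*(-16) = -6 + ((-108 - 1*(-6))/(36 - 6))*(-16) = -6 + ((-108 + 6)/30)*(-16) = -6 + ((1/30)*(-102))*(-16) = -6 - 17/5*(-16) = -6 + 272/5 = 242/5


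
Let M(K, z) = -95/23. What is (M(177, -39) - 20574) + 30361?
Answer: 225006/23 ≈ 9782.9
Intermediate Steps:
M(K, z) = -95/23 (M(K, z) = -95*1/23 = -95/23)
(M(177, -39) - 20574) + 30361 = (-95/23 - 20574) + 30361 = -473297/23 + 30361 = 225006/23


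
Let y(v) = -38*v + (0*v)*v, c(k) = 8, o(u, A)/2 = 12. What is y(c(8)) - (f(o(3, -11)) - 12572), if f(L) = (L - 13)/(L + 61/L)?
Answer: 7814452/637 ≈ 12268.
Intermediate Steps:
o(u, A) = 24 (o(u, A) = 2*12 = 24)
f(L) = (-13 + L)/(L + 61/L)
y(v) = -38*v (y(v) = -38*v + 0*v = -38*v + 0 = -38*v)
y(c(8)) - (f(o(3, -11)) - 12572) = -38*8 - (24*(-13 + 24)/(61 + 24²) - 12572) = -304 - (24*11/(61 + 576) - 12572) = -304 - (24*11/637 - 12572) = -304 - (24*(1/637)*11 - 12572) = -304 - (264/637 - 12572) = -304 - 1*(-8008100/637) = -304 + 8008100/637 = 7814452/637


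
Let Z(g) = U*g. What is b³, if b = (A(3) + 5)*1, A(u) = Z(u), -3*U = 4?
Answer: 1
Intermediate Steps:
U = -4/3 (U = -⅓*4 = -4/3 ≈ -1.3333)
Z(g) = -4*g/3
A(u) = -4*u/3
b = 1 (b = (-4/3*3 + 5)*1 = (-4 + 5)*1 = 1*1 = 1)
b³ = 1³ = 1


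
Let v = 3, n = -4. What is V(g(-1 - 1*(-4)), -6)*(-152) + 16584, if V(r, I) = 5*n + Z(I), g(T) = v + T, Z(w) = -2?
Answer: 19928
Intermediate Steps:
g(T) = 3 + T
V(r, I) = -22 (V(r, I) = 5*(-4) - 2 = -20 - 2 = -22)
V(g(-1 - 1*(-4)), -6)*(-152) + 16584 = -22*(-152) + 16584 = 3344 + 16584 = 19928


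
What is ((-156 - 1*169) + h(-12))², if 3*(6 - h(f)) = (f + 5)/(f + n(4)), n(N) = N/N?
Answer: 110965156/1089 ≈ 1.0190e+5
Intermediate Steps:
n(N) = 1
h(f) = 6 - (5 + f)/(3*(1 + f)) (h(f) = 6 - (f + 5)/(3*(f + 1)) = 6 - (5 + f)/(3*(1 + f)))
((-156 - 1*169) + h(-12))² = ((-156 - 1*169) + (13 + 17*(-12))/(3*(1 - 12)))² = ((-156 - 169) + (⅓)*(13 - 204)/(-11))² = (-325 + (⅓)*(-1/11)*(-191))² = (-325 + 191/33)² = (-10534/33)² = 110965156/1089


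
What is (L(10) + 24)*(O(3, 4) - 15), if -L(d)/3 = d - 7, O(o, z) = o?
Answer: -180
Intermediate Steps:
L(d) = 21 - 3*d (L(d) = -3*(d - 7) = -3*(-7 + d) = 21 - 3*d)
(L(10) + 24)*(O(3, 4) - 15) = ((21 - 3*10) + 24)*(3 - 15) = ((21 - 30) + 24)*(-12) = (-9 + 24)*(-12) = 15*(-12) = -180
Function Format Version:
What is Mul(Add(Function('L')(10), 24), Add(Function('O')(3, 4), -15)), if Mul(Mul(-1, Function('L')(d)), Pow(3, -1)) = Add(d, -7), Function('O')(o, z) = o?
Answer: -180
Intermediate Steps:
Function('L')(d) = Add(21, Mul(-3, d)) (Function('L')(d) = Mul(-3, Add(d, -7)) = Mul(-3, Add(-7, d)) = Add(21, Mul(-3, d)))
Mul(Add(Function('L')(10), 24), Add(Function('O')(3, 4), -15)) = Mul(Add(Add(21, Mul(-3, 10)), 24), Add(3, -15)) = Mul(Add(Add(21, -30), 24), -12) = Mul(Add(-9, 24), -12) = Mul(15, -12) = -180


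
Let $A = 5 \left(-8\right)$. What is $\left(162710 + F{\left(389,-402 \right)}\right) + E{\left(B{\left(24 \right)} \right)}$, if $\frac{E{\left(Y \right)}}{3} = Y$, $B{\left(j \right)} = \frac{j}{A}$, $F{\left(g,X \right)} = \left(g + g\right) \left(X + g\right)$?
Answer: $\frac{762971}{5} \approx 1.5259 \cdot 10^{5}$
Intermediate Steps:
$F{\left(g,X \right)} = 2 g \left(X + g\right)$
$A = -40$
$B{\left(j \right)} = - \frac{j}{40}$ ($B{\left(j \right)} = \frac{j}{-40} = j \left(- \frac{1}{40}\right) = - \frac{j}{40}$)
$E{\left(Y \right)} = 3 Y$
$\left(162710 + F{\left(389,-402 \right)}\right) + E{\left(B{\left(24 \right)} \right)} = \left(162710 + 2 \cdot 389 \left(-402 + 389\right)\right) + 3 \left(\left(- \frac{1}{40}\right) 24\right) = \left(162710 + 2 \cdot 389 \left(-13\right)\right) + 3 \left(- \frac{3}{5}\right) = \left(162710 - 10114\right) - \frac{9}{5} = 152596 - \frac{9}{5} = \frac{762971}{5}$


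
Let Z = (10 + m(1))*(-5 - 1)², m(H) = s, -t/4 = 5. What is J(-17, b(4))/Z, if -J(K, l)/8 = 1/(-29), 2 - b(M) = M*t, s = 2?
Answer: 1/1566 ≈ 0.00063857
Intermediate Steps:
t = -20 (t = -4*5 = -20)
b(M) = 2 + 20*M (b(M) = 2 - M*(-20) = 2 - (-20)*M = 2 + 20*M)
m(H) = 2
J(K, l) = 8/29 (J(K, l) = -8/(-29) = -8*(-1/29) = 8/29)
Z = 432 (Z = (10 + 2)*(-5 - 1)² = 12*(-6)² = 12*36 = 432)
J(-17, b(4))/Z = (8/29)/432 = (8/29)*(1/432) = 1/1566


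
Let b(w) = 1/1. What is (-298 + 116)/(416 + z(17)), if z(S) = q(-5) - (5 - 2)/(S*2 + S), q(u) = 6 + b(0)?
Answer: -1547/3595 ≈ -0.43032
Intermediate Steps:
b(w) = 1
q(u) = 7 (q(u) = 6 + 1 = 7)
z(S) = 7 - 1/S (z(S) = 7 - (5 - 2)/(S*2 + S) = 7 - 3/(2*S + S) = 7 - 3/(3*S) = 7 - 3*1/(3*S) = 7 - 1/S)
(-298 + 116)/(416 + z(17)) = (-298 + 116)/(416 + (7 - 1/17)) = -182/(416 + (7 - 1*1/17)) = -182/(416 + (7 - 1/17)) = -182/(416 + 118/17) = -182/7190/17 = -182*17/7190 = -1547/3595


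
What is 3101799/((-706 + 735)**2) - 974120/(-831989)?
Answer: 2581481883131/699702749 ≈ 3689.4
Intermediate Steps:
3101799/((-706 + 735)**2) - 974120/(-831989) = 3101799/(29**2) - 974120*(-1/831989) = 3101799/841 + 974120/831989 = 2581481883131/699702749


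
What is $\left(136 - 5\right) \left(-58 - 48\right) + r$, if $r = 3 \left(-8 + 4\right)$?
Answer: $-13898$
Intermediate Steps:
$r = -12$ ($r = 3 \left(-4\right) = -12$)
$\left(136 - 5\right) \left(-58 - 48\right) + r = \left(136 - 5\right) \left(-58 - 48\right) - 12 = 131 \left(-106\right) - 12 = -13886 - 12 = -13898$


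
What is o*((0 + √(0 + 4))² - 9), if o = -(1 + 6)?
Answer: 35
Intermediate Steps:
o = -7 (o = -1*7 = -7)
o*((0 + √(0 + 4))² - 9) = -7*((0 + √(0 + 4))² - 9) = -7*((0 + √4)² - 9) = -7*((0 + 2)² - 9) = -7*(2² - 9) = -7*(4 - 9) = -7*(-5) = 35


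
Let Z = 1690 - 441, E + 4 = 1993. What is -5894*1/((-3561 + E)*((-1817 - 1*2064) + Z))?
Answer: -421/295536 ≈ -0.0014245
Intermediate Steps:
E = 1989 (E = -4 + 1993 = 1989)
Z = 1249
-5894*1/((-3561 + E)*((-1817 - 1*2064) + Z)) = -5894*1/((-3561 + 1989)*((-1817 - 1*2064) + 1249)) = -5894*(-1/(1572*((-1817 - 2064) + 1249))) = -5894*(-1/(1572*(-3881 + 1249))) = -5894/((-1572*(-2632))) = -5894/4137504 = -5894*1/4137504 = -421/295536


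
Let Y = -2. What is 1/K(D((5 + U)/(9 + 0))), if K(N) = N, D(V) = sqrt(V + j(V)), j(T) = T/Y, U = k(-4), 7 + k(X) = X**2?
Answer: 3*sqrt(7)/7 ≈ 1.1339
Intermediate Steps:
k(X) = -7 + X**2
U = 9 (U = -7 + (-4)**2 = -7 + 16 = 9)
j(T) = -T/2 (j(T) = T/(-2) = T*(-1/2) = -T/2)
D(V) = sqrt(2)*sqrt(V)/2 (D(V) = sqrt(V - V/2) = sqrt(V/2) = sqrt(2)*sqrt(V)/2)
1/K(D((5 + U)/(9 + 0))) = 1/(sqrt(2)*sqrt((5 + 9)/(9 + 0))/2) = 1/(sqrt(2)*sqrt(14/9)/2) = 1/(sqrt(2)*(sqrt(14)/3)/2) = 1/(sqrt(7)/3) = 3*sqrt(7)/7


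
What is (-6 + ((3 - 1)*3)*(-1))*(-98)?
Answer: 1176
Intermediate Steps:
(-6 + ((3 - 1)*3)*(-1))*(-98) = (-6 + (2*3)*(-1))*(-98) = (-6 + 6*(-1))*(-98) = (-6 - 6)*(-98) = -12*(-98) = 1176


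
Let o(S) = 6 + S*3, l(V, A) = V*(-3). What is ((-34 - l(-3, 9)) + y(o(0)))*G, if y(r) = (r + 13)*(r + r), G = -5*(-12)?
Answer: 11100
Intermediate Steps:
l(V, A) = -3*V
G = 60
o(S) = 6 + 3*S
y(r) = 2*r*(13 + r) (y(r) = (13 + r)*(2*r) = 2*r*(13 + r))
((-34 - l(-3, 9)) + y(o(0)))*G = ((-34 - (-3)*(-3)) + 2*(6 + 3*0)*(13 + (6 + 3*0)))*60 = ((-34 - 1*9) + 2*(6 + 0)*(13 + (6 + 0)))*60 = ((-34 - 9) + 2*6*(13 + 6))*60 = (-43 + 2*6*19)*60 = (-43 + 228)*60 = 185*60 = 11100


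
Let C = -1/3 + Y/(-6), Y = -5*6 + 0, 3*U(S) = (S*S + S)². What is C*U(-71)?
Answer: 345812600/9 ≈ 3.8424e+7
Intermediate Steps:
U(S) = (S + S²)²/3 (U(S) = (S*S + S)²/3 = (S² + S)²/3 = (S + S²)²/3)
Y = -30 (Y = -30 + 0 = -30)
C = 14/3 (C = -1/3 - 30/(-6) = -1*⅓ - 30*(-⅙) = -⅓ + 5 = 14/3 ≈ 4.6667)
C*U(-71) = 14*((⅓)*(-71)²*(1 - 71)²)/3 = 14*((⅓)*5041*(-70)²)/3 = 14*((⅓)*5041*4900)/3 = (14/3)*(24700900/3) = 345812600/9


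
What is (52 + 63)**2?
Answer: 13225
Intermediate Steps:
(52 + 63)**2 = 115**2 = 13225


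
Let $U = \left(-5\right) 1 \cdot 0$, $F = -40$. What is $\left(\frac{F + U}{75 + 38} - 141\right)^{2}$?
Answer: $\frac{255136729}{12769} \approx 19981.0$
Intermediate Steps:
$U = 0$ ($U = \left(-5\right) 0 = 0$)
$\left(\frac{F + U}{75 + 38} - 141\right)^{2} = \left(\frac{-40 + 0}{75 + 38} - 141\right)^{2} = \left(- \frac{40}{113} - 141\right)^{2} = \left(- \frac{15973}{113}\right)^{2} = \frac{255136729}{12769}$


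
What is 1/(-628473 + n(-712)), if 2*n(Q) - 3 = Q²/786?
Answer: -786/493725127 ≈ -1.5920e-6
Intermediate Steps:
n(Q) = 3/2 + Q²/1572 (n(Q) = 3/2 + (Q²/786)/2 = 3/2 + Q²/1572)
1/(-628473 + n(-712)) = 1/(-628473 + (3/2 + (1/1572)*(-712)²)) = 1/(-628473 + (3/2 + (1/1572)*506944)) = 1/(-628473 + (3/2 + 126736/393)) = 1/(-628473 + 254651/786) = 1/(-493725127/786) = -786/493725127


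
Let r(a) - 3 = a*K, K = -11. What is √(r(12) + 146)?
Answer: √17 ≈ 4.1231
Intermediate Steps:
r(a) = 3 - 11*a (r(a) = 3 + a*(-11) = 3 - 11*a)
√(r(12) + 146) = √((3 - 11*12) + 146) = √((3 - 132) + 146) = √(-129 + 146) = √17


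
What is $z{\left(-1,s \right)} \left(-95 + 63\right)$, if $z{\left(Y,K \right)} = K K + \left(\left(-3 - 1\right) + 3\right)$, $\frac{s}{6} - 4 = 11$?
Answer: $-259168$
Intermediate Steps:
$s = 90$ ($s = 24 + 6 \cdot 11 = 24 + 66 = 90$)
$z{\left(Y,K \right)} = -1 + K^{2}$ ($z{\left(Y,K \right)} = K^{2} + \left(-4 + 3\right) = K^{2} - 1 = -1 + K^{2}$)
$z{\left(-1,s \right)} \left(-95 + 63\right) = \left(-1 + 90^{2}\right) \left(-95 + 63\right) = \left(-1 + 8100\right) \left(-32\right) = 8099 \left(-32\right) = -259168$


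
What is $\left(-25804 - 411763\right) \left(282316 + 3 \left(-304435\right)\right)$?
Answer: $276099963763$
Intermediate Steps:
$\left(-25804 - 411763\right) \left(282316 + 3 \left(-304435\right)\right) = - 437567 \left(282316 - 913305\right) = \left(-437567\right) \left(-630989\right) = 276099963763$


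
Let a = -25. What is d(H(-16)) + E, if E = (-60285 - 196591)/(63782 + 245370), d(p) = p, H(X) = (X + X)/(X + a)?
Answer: -159763/3168808 ≈ -0.050417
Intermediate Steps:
H(X) = 2*X/(-25 + X) (H(X) = (X + X)/(X - 25) = (2*X)/(-25 + X) = 2*X/(-25 + X))
E = -64219/77288 (E = -256876/309152 = -256876*1/309152 = -64219/77288 ≈ -0.83090)
d(H(-16)) + E = 2*(-16)/(-25 - 16) - 64219/77288 = 2*(-16)/(-41) - 64219/77288 = 2*(-16)*(-1/41) - 64219/77288 = 32/41 - 64219/77288 = -159763/3168808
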